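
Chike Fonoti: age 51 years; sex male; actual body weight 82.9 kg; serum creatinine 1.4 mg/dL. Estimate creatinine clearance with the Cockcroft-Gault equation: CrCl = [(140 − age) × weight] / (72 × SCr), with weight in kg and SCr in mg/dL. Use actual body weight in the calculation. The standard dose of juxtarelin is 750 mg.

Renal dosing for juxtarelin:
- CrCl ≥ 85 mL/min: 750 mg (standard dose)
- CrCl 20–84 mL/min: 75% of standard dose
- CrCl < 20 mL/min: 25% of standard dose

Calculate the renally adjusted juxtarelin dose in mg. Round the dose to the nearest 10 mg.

560 mg

CrCl = (140 − 51) × 82.9 / (72 × 1.4) = 7378.1 / 100.80 ≈ 73.2 mL/min
CrCl ≈ 73 mL/min → bracket 20–84 mL/min.
75% of 750 mg = 562.5 mg → 560 mg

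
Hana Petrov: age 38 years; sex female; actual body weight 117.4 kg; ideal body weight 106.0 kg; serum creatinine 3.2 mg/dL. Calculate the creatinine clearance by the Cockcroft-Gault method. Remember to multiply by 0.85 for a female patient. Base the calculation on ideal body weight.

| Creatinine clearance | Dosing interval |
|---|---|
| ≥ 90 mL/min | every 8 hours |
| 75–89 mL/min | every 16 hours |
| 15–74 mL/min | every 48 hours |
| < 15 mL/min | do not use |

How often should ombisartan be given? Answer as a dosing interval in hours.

every 48 hours

CrCl = (140 − 38) × 106 / (72 × 3.2) × 0.85 = 10812.0 / 230.40 × 0.85 ≈ 39.9 mL/min
CrCl ≈ 40 mL/min → bracket 15–74 mL/min → every 48 hours.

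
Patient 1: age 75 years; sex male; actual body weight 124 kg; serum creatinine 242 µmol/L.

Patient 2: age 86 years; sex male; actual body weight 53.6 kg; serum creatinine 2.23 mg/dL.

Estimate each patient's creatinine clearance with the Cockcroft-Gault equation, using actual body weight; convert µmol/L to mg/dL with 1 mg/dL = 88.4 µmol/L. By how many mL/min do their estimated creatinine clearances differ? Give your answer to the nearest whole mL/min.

Patient 1: SCr = 242 / 88.4 = 2.738 mg/dL
Patient 1: CrCl = (140 − 75) × 124 / (72 × 2.738) = 8060.0 / 197.14 ≈ 40.9 mL/min
Patient 2: CrCl = (140 − 86) × 53.6 / (72 × 2.23) = 2894.4 / 160.56 ≈ 18.0 mL/min
|40.9 − 18.0| = 22.9 mL/min

23 mL/min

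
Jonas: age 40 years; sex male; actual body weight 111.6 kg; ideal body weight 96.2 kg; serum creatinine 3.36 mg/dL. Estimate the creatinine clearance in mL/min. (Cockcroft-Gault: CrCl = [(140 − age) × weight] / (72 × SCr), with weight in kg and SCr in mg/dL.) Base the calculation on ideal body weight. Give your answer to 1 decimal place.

39.8 mL/min

CrCl = (140 − 40) × 96.2 / (72 × 3.36) = 9620.0 / 241.92 ≈ 39.8 mL/min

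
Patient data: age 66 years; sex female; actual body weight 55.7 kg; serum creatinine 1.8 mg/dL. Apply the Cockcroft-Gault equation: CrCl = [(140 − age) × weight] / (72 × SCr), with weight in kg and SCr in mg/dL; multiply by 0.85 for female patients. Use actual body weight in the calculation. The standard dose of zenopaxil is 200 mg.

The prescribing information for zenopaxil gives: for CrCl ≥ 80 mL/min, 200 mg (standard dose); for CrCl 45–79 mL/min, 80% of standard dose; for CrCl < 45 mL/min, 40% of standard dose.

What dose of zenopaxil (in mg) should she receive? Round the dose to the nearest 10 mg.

CrCl = (140 − 66) × 55.7 / (72 × 1.8) × 0.85 = 4121.8 / 129.60 × 0.85 ≈ 27.0 mL/min
CrCl ≈ 27 mL/min → bracket < 45 mL/min.
40% of 200 mg = 80 mg

80 mg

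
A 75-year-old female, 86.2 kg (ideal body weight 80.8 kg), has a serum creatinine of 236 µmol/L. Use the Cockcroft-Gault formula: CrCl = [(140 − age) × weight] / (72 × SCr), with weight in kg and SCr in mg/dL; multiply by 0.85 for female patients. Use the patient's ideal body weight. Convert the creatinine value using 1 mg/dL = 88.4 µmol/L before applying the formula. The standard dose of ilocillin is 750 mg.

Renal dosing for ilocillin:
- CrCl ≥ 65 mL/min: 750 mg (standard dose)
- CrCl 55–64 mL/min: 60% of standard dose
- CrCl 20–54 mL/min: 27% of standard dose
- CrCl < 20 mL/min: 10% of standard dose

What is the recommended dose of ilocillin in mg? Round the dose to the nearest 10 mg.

200 mg

SCr = 236 / 88.4 = 2.67 mg/dL
CrCl = (140 − 75) × 80.8 / (72 × 2.67) × 0.85 = 5252.0 / 192.24 × 0.85 ≈ 23.2 mL/min
CrCl ≈ 23 mL/min → bracket 20–54 mL/min.
27% of 750 mg = 202.5 mg → 200 mg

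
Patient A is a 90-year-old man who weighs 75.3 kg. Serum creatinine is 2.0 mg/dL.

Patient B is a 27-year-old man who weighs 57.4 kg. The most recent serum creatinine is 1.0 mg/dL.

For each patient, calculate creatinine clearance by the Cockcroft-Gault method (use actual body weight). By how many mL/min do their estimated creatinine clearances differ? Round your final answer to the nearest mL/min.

Patient A: CrCl = (140 − 90) × 75.3 / (72 × 2) = 3765.0 / 144.00 ≈ 26.1 mL/min
Patient B: CrCl = (140 − 27) × 57.4 / (72 × 1) = 6486.2 / 72.00 ≈ 90.1 mL/min
|26.1 − 90.1| = 64.0 mL/min

64 mL/min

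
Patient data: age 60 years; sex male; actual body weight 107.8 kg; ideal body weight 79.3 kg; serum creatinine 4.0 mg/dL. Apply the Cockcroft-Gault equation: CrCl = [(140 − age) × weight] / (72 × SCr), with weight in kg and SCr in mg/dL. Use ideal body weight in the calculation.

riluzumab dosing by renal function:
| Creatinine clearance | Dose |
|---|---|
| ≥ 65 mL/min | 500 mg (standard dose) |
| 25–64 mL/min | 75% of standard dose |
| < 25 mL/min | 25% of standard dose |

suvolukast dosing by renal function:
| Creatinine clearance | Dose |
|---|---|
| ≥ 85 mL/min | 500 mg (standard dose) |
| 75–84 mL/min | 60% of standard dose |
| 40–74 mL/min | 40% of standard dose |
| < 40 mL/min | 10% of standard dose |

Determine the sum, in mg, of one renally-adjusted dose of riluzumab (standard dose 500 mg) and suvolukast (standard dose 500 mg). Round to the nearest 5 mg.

175 mg

CrCl = (140 − 60) × 79.3 / (72 × 4) = 6344.0 / 288.00 ≈ 22.0 mL/min
CrCl ≈ 22 mL/min.
riluzumab: < 25 mL/min → 25% of 500 mg = 125 mg.
suvolukast: < 40 mL/min → 10% of 500 mg = 50 mg.
Total = 125 + 50 = 175 mg.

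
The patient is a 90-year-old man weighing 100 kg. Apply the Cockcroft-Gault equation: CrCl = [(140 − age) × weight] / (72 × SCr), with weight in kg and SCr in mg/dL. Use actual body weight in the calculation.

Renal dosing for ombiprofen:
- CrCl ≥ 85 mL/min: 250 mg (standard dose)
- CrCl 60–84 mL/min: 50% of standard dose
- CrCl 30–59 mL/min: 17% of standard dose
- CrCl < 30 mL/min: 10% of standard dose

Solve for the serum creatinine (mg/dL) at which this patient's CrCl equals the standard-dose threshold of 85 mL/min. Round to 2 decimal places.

0.82 mg/dL

Standard dose requires CrCl ≥ 85 mL/min.
Set (140 − 90) × 100 / (72 × SCr) = 85
SCr = (140 − 90) × 100 / (72 × 85) = 0.817 mg/dL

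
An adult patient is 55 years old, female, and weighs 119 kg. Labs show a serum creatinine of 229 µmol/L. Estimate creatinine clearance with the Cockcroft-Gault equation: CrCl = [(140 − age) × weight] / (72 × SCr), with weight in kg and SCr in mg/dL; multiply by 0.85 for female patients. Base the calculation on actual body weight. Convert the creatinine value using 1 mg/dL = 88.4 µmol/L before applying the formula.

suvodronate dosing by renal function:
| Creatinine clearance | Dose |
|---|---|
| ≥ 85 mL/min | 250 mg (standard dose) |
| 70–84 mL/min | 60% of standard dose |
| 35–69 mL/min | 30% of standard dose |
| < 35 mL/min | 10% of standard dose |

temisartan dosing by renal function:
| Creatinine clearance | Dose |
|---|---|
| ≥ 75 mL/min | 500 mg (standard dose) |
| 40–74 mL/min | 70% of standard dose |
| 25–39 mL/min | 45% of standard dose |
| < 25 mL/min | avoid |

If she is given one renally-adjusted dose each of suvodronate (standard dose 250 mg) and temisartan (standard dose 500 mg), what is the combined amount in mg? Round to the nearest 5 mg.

425 mg

SCr = 229 / 88.4 = 2.59 mg/dL
CrCl = (140 − 55) × 119 / (72 × 2.59) × 0.85 = 10115.0 / 186.48 × 0.85 ≈ 46.1 mL/min
CrCl ≈ 46 mL/min.
suvodronate: 35–69 mL/min → 30% of 250 mg = 75 mg.
temisartan: 40–74 mL/min → 70% of 500 mg = 350 mg.
Total = 75 + 350 = 425 mg.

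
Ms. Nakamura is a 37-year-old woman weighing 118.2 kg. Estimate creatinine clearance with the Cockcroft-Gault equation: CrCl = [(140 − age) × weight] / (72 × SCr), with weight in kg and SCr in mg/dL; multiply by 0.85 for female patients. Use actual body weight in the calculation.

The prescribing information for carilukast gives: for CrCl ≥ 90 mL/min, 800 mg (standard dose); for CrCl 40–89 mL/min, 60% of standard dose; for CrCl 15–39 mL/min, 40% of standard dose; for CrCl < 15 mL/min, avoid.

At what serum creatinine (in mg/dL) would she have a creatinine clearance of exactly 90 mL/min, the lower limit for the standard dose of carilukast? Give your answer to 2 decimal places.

1.60 mg/dL

Standard dose requires CrCl ≥ 90 mL/min.
Set (140 − 37) × 118.2 × 0.85 / (72 × SCr) = 90
SCr = (140 − 37) × 118.2 × 0.85 / (72 × 90) = 1.597 mg/dL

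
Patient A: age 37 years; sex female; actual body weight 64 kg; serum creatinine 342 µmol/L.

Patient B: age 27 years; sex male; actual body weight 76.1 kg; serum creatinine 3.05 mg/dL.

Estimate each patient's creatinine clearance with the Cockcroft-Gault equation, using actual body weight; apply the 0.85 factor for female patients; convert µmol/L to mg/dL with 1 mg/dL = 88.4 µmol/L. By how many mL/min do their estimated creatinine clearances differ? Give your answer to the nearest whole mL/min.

19 mL/min

Patient A: SCr = 342 / 88.4 = 3.869 mg/dL
Patient A: CrCl = (140 − 37) × 64 / (72 × 3.869) × 0.85 = 6592.0 / 278.57 × 0.85 ≈ 20.1 mL/min
Patient B: CrCl = (140 − 27) × 76.1 / (72 × 3.05) = 8599.3 / 219.60 ≈ 39.2 mL/min
|20.1 − 39.2| = 19.1 mL/min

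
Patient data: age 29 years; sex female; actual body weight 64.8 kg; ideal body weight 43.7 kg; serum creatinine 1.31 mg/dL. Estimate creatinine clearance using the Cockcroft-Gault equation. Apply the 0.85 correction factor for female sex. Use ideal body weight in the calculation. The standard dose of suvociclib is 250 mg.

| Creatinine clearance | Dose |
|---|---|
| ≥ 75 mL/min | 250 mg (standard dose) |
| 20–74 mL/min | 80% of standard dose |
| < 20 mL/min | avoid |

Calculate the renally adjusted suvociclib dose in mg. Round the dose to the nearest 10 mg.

200 mg

CrCl = (140 − 29) × 43.7 / (72 × 1.31) × 0.85 = 4850.7 / 94.32 × 0.85 ≈ 43.7 mL/min
CrCl ≈ 44 mL/min → bracket 20–74 mL/min.
80% of 250 mg = 200 mg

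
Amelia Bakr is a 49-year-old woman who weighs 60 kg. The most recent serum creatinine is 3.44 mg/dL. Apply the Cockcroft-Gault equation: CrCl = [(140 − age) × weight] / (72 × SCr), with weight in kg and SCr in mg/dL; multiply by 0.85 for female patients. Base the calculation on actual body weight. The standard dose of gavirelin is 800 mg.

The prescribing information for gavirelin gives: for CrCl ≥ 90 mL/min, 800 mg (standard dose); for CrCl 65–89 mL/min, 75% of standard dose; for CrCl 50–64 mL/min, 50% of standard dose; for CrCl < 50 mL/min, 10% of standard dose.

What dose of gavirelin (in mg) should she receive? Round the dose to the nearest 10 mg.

CrCl = (140 − 49) × 60 / (72 × 3.44) × 0.85 = 5460.0 / 247.68 × 0.85 ≈ 18.7 mL/min
CrCl ≈ 19 mL/min → bracket < 50 mL/min.
10% of 800 mg = 80 mg

80 mg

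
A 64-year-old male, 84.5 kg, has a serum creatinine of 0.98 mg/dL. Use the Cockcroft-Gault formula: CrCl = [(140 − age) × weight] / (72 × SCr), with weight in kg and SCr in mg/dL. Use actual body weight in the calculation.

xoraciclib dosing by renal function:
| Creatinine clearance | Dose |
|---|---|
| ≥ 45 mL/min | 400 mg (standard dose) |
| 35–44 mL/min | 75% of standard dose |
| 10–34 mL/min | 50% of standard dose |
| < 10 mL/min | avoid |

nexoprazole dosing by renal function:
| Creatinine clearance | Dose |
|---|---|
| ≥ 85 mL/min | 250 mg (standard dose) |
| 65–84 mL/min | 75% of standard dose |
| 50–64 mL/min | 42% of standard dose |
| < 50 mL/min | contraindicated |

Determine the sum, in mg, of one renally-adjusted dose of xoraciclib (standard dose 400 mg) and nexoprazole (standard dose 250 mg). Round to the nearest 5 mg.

CrCl = (140 − 64) × 84.5 / (72 × 0.98) = 6422.0 / 70.56 ≈ 91.0 mL/min
CrCl ≈ 91 mL/min.
xoraciclib: ≥ 45 mL/min → 100% of 400 mg = 400 mg.
nexoprazole: ≥ 85 mL/min → 100% of 250 mg = 250 mg.
Total = 400 + 250 = 650 mg.

650 mg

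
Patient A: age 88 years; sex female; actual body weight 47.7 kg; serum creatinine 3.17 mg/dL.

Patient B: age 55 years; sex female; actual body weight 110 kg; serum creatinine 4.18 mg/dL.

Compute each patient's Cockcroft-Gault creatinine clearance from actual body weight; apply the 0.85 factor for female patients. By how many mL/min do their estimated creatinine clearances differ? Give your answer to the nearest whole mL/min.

Patient A: CrCl = (140 − 88) × 47.7 / (72 × 3.17) × 0.85 = 2480.4 / 228.24 × 0.85 ≈ 9.2 mL/min
Patient B: CrCl = (140 − 55) × 110 / (72 × 4.18) × 0.85 = 9350.0 / 300.96 × 0.85 ≈ 26.4 mL/min
|9.2 − 26.4| = 17.2 mL/min

17 mL/min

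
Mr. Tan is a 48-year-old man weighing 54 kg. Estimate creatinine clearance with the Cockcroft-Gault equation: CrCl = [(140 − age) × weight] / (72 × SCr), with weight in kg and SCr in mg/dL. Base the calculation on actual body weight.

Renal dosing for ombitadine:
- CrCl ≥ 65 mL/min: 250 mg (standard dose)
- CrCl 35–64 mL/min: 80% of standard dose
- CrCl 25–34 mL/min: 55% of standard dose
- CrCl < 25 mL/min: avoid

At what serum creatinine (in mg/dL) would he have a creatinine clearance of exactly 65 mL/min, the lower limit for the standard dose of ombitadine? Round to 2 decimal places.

1.06 mg/dL

Standard dose requires CrCl ≥ 65 mL/min.
Set (140 − 48) × 54 / (72 × SCr) = 65
SCr = (140 − 48) × 54 / (72 × 65) = 1.062 mg/dL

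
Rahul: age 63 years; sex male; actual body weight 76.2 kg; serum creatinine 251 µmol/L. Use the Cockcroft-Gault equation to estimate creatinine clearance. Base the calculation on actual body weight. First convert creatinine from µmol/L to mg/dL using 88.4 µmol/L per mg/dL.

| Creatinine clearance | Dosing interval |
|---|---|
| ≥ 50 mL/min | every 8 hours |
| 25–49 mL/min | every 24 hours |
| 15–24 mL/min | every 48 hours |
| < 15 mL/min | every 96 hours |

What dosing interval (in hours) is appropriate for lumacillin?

every 24 hours

SCr = 251 / 88.4 = 2.839 mg/dL
CrCl = (140 − 63) × 76.2 / (72 × 2.839) = 5867.4 / 204.41 ≈ 28.7 mL/min
CrCl ≈ 29 mL/min → bracket 25–49 mL/min → every 24 hours.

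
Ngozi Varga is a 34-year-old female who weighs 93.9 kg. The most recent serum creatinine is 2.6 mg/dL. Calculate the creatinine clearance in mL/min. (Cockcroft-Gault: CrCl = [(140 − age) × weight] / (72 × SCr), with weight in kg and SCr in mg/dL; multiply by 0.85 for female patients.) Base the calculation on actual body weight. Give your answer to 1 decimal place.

CrCl = (140 − 34) × 93.9 / (72 × 2.6) × 0.85 = 9953.4 / 187.20 × 0.85 ≈ 45.2 mL/min

45.2 mL/min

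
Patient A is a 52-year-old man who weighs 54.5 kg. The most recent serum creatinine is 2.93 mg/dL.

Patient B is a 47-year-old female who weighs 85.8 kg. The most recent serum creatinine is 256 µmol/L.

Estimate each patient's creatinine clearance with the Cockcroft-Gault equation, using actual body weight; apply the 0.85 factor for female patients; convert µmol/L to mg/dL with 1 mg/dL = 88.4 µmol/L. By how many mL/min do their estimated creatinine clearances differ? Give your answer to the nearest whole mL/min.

Patient A: CrCl = (140 − 52) × 54.5 / (72 × 2.93) = 4796.0 / 210.96 ≈ 22.7 mL/min
Patient B: SCr = 256 / 88.4 = 2.896 mg/dL
Patient B: CrCl = (140 − 47) × 85.8 / (72 × 2.896) × 0.85 = 7979.4 / 208.51 × 0.85 ≈ 32.5 mL/min
|22.7 − 32.5| = 9.8 mL/min

10 mL/min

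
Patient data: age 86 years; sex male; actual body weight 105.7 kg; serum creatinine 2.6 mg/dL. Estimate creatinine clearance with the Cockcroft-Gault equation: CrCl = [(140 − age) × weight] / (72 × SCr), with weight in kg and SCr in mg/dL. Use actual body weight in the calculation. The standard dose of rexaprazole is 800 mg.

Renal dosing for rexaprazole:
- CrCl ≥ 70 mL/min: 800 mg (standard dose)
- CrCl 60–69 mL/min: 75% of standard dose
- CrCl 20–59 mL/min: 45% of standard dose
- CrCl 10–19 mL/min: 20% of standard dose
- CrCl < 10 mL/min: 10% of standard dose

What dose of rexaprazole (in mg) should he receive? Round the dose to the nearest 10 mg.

CrCl = (140 − 86) × 105.7 / (72 × 2.6) = 5707.8 / 187.20 ≈ 30.5 mL/min
CrCl ≈ 30 mL/min → bracket 20–59 mL/min.
45% of 800 mg = 360 mg

360 mg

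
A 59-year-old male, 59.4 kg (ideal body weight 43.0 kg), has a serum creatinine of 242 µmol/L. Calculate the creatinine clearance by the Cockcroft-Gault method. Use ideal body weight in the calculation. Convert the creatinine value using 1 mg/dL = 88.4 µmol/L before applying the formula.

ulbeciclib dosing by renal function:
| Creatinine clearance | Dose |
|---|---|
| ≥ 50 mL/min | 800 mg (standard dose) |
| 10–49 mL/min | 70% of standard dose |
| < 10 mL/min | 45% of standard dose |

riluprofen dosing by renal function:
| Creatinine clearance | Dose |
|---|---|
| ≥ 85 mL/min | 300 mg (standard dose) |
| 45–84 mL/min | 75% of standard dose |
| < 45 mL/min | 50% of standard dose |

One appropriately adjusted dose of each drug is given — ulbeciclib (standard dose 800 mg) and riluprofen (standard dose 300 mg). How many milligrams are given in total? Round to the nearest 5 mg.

SCr = 242 / 88.4 = 2.738 mg/dL
CrCl = (140 − 59) × 43 / (72 × 2.738) = 3483.0 / 197.14 ≈ 17.7 mL/min
CrCl ≈ 18 mL/min.
ulbeciclib: 10–49 mL/min → 70% of 800 mg = 560 mg.
riluprofen: < 45 mL/min → 50% of 300 mg = 150 mg.
Total = 560 + 150 = 710 mg.

710 mg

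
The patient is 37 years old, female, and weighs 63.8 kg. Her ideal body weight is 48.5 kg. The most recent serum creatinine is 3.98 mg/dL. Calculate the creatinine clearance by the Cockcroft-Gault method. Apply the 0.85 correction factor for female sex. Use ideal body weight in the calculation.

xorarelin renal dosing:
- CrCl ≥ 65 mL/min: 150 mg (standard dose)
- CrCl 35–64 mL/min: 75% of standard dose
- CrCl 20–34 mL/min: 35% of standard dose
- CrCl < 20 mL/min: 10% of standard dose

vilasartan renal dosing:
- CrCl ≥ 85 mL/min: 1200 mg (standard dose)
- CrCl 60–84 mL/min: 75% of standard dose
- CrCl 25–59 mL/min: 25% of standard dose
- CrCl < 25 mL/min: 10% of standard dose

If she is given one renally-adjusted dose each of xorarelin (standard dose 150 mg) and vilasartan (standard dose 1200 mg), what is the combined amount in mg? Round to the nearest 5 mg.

135 mg

CrCl = (140 − 37) × 48.5 / (72 × 3.98) × 0.85 = 4995.5 / 286.56 × 0.85 ≈ 14.8 mL/min
CrCl ≈ 15 mL/min.
xorarelin: < 20 mL/min → 10% of 150 mg = 15 mg.
vilasartan: < 25 mL/min → 10% of 1200 mg = 120 mg.
Total = 15 + 120 = 135 mg.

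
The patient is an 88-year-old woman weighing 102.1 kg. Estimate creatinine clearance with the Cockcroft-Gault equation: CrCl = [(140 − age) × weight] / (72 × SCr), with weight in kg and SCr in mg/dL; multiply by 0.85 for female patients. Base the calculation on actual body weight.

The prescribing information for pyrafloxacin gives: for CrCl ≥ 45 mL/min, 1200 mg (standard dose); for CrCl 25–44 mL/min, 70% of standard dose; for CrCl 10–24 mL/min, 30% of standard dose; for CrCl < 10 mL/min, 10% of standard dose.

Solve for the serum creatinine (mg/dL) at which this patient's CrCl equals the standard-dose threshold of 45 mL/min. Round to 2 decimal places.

Standard dose requires CrCl ≥ 45 mL/min.
Set (140 − 88) × 102.1 × 0.85 / (72 × SCr) = 45
SCr = (140 − 88) × 102.1 × 0.85 / (72 × 45) = 1.393 mg/dL

1.39 mg/dL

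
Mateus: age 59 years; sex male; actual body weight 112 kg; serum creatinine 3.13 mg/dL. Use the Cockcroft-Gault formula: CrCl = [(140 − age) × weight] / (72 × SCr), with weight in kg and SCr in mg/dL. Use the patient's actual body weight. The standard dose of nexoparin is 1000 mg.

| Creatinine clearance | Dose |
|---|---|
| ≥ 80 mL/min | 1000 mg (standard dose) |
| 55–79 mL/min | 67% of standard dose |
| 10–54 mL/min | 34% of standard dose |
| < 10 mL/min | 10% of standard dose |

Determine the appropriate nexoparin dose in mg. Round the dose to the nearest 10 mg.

CrCl = (140 − 59) × 112 / (72 × 3.13) = 9072.0 / 225.36 ≈ 40.3 mL/min
CrCl ≈ 40 mL/min → bracket 10–54 mL/min.
34% of 1000 mg = 340 mg

340 mg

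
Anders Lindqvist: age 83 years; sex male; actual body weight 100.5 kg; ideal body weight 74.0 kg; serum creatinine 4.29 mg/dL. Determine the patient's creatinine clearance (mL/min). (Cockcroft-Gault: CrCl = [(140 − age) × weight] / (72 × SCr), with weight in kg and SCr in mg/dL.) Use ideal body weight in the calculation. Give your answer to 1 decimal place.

13.7 mL/min

CrCl = (140 − 83) × 74 / (72 × 4.29) = 4218.0 / 308.88 ≈ 13.7 mL/min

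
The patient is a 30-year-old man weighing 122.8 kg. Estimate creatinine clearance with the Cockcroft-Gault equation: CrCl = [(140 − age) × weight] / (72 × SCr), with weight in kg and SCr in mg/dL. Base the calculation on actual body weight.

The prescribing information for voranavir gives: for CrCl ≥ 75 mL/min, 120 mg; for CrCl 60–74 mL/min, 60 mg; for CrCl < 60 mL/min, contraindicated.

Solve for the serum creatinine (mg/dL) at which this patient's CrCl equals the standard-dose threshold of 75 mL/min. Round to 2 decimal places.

Standard dose requires CrCl ≥ 75 mL/min.
Set (140 − 30) × 122.8 / (72 × SCr) = 75
SCr = (140 − 30) × 122.8 / (72 × 75) = 2.501 mg/dL

2.50 mg/dL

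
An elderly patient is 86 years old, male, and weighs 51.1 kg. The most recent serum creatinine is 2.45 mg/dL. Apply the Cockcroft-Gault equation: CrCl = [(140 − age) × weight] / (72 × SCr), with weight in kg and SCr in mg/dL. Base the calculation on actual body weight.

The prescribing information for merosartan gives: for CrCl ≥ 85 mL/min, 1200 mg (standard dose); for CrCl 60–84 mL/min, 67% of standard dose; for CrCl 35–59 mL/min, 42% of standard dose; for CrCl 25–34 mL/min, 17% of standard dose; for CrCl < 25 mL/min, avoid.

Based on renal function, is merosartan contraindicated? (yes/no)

CrCl = (140 − 86) × 51.1 / (72 × 2.45) = 2759.4 / 176.40 ≈ 15.6 mL/min
CrCl ≈ 16 mL/min, which is < 25 mL/min.

yes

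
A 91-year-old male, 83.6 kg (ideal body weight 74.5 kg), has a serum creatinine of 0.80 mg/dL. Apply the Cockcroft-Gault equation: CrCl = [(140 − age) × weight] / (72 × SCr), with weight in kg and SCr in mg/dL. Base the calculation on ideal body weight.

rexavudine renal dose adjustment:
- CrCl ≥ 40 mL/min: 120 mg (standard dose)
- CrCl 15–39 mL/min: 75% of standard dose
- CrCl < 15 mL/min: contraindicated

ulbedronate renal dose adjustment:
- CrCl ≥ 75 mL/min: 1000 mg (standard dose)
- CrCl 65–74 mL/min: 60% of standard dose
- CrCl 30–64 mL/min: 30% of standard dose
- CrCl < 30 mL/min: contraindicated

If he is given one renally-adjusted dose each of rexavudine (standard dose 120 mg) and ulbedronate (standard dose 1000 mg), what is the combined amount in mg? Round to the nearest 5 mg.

420 mg

CrCl = (140 − 91) × 74.5 / (72 × 0.8) = 3650.5 / 57.60 ≈ 63.4 mL/min
CrCl ≈ 63 mL/min.
rexavudine: ≥ 40 mL/min → 100% of 120 mg = 120 mg.
ulbedronate: 30–64 mL/min → 30% of 1000 mg = 300 mg.
Total = 120 + 300 = 420 mg.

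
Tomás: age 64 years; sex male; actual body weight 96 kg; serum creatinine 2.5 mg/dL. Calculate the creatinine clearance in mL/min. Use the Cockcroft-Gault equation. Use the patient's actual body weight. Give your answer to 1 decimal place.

40.5 mL/min

CrCl = (140 − 64) × 96 / (72 × 2.5) = 7296.0 / 180.00 ≈ 40.5 mL/min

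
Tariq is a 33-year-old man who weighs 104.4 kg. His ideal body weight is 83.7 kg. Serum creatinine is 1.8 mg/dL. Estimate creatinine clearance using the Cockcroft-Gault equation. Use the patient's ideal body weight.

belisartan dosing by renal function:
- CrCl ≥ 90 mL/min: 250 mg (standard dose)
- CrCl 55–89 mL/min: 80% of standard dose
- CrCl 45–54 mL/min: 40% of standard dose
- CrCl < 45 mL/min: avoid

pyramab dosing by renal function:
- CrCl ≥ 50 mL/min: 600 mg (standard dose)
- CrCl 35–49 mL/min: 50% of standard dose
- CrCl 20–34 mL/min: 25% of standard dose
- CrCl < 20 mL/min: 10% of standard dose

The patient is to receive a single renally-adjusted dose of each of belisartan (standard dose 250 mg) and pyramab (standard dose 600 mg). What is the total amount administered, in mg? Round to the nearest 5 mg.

CrCl = (140 − 33) × 83.7 / (72 × 1.8) = 8955.9 / 129.60 ≈ 69.1 mL/min
CrCl ≈ 69 mL/min.
belisartan: 55–89 mL/min → 80% of 250 mg = 200 mg.
pyramab: ≥ 50 mL/min → 100% of 600 mg = 600 mg.
Total = 200 + 600 = 800 mg.

800 mg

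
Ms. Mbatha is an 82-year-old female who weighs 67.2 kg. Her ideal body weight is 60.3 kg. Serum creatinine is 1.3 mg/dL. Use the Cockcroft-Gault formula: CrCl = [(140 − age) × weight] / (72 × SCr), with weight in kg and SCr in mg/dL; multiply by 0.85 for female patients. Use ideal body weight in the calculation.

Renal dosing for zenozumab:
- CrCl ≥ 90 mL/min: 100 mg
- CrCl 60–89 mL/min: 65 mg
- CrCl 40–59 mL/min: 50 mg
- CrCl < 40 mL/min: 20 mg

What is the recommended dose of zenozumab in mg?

20 mg

CrCl = (140 − 82) × 60.3 / (72 × 1.3) × 0.85 = 3497.4 / 93.60 × 0.85 ≈ 31.8 mL/min
CrCl ≈ 32 mL/min → bracket < 40 mL/min.
Dose for this bracket: 20 mg.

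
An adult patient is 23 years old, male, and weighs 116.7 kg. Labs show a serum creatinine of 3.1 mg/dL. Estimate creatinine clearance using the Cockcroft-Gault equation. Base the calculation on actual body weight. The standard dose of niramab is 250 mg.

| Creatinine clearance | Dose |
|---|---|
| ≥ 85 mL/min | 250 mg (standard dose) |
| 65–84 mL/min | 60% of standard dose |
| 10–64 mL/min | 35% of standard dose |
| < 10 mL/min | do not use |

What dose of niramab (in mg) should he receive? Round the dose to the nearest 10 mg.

CrCl = (140 − 23) × 116.7 / (72 × 3.1) = 13653.9 / 223.20 ≈ 61.2 mL/min
CrCl ≈ 61 mL/min → bracket 10–64 mL/min.
35% of 250 mg = 87.5 mg → 90 mg

90 mg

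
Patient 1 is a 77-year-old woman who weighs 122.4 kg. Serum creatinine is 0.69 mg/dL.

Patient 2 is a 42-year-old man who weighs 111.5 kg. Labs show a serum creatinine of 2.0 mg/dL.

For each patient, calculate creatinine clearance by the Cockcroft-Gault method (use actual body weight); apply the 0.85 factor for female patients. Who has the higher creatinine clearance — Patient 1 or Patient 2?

Patient 1: CrCl = (140 − 77) × 122.4 / (72 × 0.69) × 0.85 = 7711.2 / 49.68 × 0.85 ≈ 131.9 mL/min
Patient 2: CrCl = (140 − 42) × 111.5 / (72 × 2) = 10927.0 / 144.00 ≈ 75.9 mL/min
131.9 vs 75.9 mL/min → Patient 1 is higher.

Patient 1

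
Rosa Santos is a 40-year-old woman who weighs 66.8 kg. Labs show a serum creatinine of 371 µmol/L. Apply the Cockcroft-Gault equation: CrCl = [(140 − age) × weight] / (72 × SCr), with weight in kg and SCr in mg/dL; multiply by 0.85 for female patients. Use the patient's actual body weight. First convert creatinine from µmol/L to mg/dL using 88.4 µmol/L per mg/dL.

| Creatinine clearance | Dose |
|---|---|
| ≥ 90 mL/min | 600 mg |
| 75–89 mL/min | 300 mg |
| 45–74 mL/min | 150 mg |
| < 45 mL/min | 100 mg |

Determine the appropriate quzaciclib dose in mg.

100 mg

SCr = 371 / 88.4 = 4.197 mg/dL
CrCl = (140 − 40) × 66.8 / (72 × 4.197) × 0.85 = 6680.0 / 302.18 × 0.85 ≈ 18.8 mL/min
CrCl ≈ 19 mL/min → bracket < 45 mL/min.
Dose for this bracket: 100 mg.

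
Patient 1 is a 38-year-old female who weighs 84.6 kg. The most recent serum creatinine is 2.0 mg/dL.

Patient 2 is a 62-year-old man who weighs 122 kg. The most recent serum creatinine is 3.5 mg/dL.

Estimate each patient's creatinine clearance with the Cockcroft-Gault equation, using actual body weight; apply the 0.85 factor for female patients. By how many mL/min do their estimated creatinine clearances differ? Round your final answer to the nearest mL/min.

Patient 1: CrCl = (140 − 38) × 84.6 / (72 × 2) × 0.85 = 8629.2 / 144.00 × 0.85 ≈ 50.9 mL/min
Patient 2: CrCl = (140 − 62) × 122 / (72 × 3.5) = 9516.0 / 252.00 ≈ 37.8 mL/min
|50.9 − 37.8| = 13.1 mL/min

13 mL/min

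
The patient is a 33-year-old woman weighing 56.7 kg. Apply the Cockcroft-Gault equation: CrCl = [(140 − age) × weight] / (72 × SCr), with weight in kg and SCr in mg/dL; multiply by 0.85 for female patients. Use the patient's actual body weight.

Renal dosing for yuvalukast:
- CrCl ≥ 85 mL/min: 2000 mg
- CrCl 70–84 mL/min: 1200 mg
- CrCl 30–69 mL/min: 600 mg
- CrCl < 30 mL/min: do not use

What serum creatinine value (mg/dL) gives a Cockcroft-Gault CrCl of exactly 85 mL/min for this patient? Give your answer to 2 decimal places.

Standard dose requires CrCl ≥ 85 mL/min.
Set (140 − 33) × 56.7 × 0.85 / (72 × SCr) = 85
SCr = (140 − 33) × 56.7 × 0.85 / (72 × 85) = 0.843 mg/dL

0.84 mg/dL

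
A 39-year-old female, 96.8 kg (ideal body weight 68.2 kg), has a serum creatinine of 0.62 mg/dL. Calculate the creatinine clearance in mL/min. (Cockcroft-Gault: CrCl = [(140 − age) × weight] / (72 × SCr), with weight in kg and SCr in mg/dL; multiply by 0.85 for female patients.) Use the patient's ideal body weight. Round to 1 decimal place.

CrCl = (140 − 39) × 68.2 / (72 × 0.62) × 0.85 = 6888.2 / 44.64 × 0.85 ≈ 131.2 mL/min

131.2 mL/min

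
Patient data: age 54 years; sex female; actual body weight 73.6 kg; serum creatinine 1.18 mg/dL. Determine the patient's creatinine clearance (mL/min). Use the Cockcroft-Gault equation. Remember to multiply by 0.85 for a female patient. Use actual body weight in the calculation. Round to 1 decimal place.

CrCl = (140 − 54) × 73.6 / (72 × 1.18) × 0.85 = 6329.6 / 84.96 × 0.85 ≈ 63.3 mL/min

63.3 mL/min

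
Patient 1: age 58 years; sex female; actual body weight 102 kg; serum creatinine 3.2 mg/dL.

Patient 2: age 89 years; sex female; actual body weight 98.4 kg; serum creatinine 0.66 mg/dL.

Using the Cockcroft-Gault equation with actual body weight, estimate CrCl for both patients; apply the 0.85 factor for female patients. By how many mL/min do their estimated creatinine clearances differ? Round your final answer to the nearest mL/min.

Patient 1: CrCl = (140 − 58) × 102 / (72 × 3.2) × 0.85 = 8364.0 / 230.40 × 0.85 ≈ 30.9 mL/min
Patient 2: CrCl = (140 − 89) × 98.4 / (72 × 0.66) × 0.85 = 5018.4 / 47.52 × 0.85 ≈ 89.8 mL/min
|30.9 − 89.8| = 58.9 mL/min

59 mL/min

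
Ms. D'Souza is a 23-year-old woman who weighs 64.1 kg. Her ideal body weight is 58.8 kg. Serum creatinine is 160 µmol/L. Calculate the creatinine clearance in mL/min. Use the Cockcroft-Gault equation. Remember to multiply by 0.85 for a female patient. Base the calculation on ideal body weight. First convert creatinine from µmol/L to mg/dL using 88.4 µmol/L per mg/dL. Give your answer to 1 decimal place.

44.9 mL/min

SCr = 160 / 88.4 = 1.81 mg/dL
CrCl = (140 − 23) × 58.8 / (72 × 1.81) × 0.85 = 6879.6 / 130.32 × 0.85 ≈ 44.9 mL/min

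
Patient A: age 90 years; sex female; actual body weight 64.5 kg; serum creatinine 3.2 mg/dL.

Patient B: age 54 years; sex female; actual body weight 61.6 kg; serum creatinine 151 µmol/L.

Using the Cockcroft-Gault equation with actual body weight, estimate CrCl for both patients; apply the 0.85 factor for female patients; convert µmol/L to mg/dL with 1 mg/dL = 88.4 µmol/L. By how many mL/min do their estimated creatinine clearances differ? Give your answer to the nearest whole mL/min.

25 mL/min

Patient A: CrCl = (140 − 90) × 64.5 / (72 × 3.2) × 0.85 = 3225.0 / 230.40 × 0.85 ≈ 11.9 mL/min
Patient B: SCr = 151 / 88.4 = 1.708 mg/dL
Patient B: CrCl = (140 − 54) × 61.6 / (72 × 1.708) × 0.85 = 5297.6 / 122.98 × 0.85 ≈ 36.6 mL/min
|11.9 − 36.6| = 24.7 mL/min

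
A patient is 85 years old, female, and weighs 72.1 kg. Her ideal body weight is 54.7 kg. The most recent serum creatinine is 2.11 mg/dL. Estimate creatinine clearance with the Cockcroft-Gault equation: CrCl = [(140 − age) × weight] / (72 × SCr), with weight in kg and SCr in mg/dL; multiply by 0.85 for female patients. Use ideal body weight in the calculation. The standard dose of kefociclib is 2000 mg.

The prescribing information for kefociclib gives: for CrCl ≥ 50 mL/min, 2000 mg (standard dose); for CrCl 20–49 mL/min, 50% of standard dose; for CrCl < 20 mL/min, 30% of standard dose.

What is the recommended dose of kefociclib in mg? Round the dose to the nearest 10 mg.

600 mg

CrCl = (140 − 85) × 54.7 / (72 × 2.11) × 0.85 = 3008.5 / 151.92 × 0.85 ≈ 16.8 mL/min
CrCl ≈ 17 mL/min → bracket < 20 mL/min.
30% of 2000 mg = 600 mg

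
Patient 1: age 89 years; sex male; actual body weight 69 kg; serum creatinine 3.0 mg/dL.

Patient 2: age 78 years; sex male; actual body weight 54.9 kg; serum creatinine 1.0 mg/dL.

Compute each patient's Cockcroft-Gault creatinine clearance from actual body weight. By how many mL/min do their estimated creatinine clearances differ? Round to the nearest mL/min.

Patient 1: CrCl = (140 − 89) × 69 / (72 × 3) = 3519.0 / 216.00 ≈ 16.3 mL/min
Patient 2: CrCl = (140 − 78) × 54.9 / (72 × 1) = 3403.8 / 72.00 ≈ 47.3 mL/min
|16.3 − 47.3| = 31.0 mL/min

31 mL/min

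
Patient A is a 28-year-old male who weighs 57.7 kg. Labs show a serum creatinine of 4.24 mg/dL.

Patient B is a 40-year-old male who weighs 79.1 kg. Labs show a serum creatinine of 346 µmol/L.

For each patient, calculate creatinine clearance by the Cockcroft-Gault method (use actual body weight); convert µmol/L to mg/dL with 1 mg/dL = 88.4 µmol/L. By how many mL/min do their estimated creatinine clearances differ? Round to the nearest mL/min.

7 mL/min

Patient A: CrCl = (140 − 28) × 57.7 / (72 × 4.24) = 6462.4 / 305.28 ≈ 21.2 mL/min
Patient B: SCr = 346 / 88.4 = 3.914 mg/dL
Patient B: CrCl = (140 − 40) × 79.1 / (72 × 3.914) = 7910.0 / 281.81 ≈ 28.1 mL/min
|21.2 − 28.1| = 6.9 mL/min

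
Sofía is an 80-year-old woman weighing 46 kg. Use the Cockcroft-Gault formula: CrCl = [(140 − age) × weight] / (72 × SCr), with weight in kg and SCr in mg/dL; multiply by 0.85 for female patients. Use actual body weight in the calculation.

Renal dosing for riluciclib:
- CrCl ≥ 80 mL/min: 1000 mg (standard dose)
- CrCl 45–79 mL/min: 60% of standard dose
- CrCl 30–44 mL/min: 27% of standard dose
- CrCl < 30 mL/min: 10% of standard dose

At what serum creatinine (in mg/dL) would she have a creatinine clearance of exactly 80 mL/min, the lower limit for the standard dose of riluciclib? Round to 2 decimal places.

Standard dose requires CrCl ≥ 80 mL/min.
Set (140 − 80) × 46 × 0.85 / (72 × SCr) = 80
SCr = (140 − 80) × 46 × 0.85 / (72 × 80) = 0.407 mg/dL

0.41 mg/dL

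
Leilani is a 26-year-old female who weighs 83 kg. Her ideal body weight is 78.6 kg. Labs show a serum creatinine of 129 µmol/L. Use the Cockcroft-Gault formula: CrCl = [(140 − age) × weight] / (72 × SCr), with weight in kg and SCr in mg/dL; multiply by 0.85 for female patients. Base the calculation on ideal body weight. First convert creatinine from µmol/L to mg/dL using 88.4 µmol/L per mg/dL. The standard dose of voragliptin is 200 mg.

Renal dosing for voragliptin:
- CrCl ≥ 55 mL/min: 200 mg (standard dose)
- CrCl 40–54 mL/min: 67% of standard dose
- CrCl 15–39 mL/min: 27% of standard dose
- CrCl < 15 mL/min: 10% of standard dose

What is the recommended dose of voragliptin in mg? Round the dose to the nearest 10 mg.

SCr = 129 / 88.4 = 1.459 mg/dL
CrCl = (140 − 26) × 78.6 / (72 × 1.459) × 0.85 = 8960.4 / 105.05 × 0.85 ≈ 72.5 mL/min
CrCl ≈ 72 mL/min → bracket ≥ 55 mL/min.
100% of 200 mg = 200 mg

200 mg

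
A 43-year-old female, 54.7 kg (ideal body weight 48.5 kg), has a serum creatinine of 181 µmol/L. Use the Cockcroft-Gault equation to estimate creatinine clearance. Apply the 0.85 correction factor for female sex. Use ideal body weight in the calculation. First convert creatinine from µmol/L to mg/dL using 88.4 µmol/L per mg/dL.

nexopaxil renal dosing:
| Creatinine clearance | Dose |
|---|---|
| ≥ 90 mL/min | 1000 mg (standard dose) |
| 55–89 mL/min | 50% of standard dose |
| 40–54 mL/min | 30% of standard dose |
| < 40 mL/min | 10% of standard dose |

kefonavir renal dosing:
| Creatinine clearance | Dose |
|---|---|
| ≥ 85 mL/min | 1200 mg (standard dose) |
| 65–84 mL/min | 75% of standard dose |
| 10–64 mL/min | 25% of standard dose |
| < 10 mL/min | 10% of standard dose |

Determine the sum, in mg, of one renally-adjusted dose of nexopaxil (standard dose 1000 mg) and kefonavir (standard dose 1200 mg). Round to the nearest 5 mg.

400 mg

SCr = 181 / 88.4 = 2.048 mg/dL
CrCl = (140 − 43) × 48.5 / (72 × 2.048) × 0.85 = 4704.5 / 147.46 × 0.85 ≈ 27.1 mL/min
CrCl ≈ 27 mL/min.
nexopaxil: < 40 mL/min → 10% of 1000 mg = 100 mg.
kefonavir: 10–64 mL/min → 25% of 1200 mg = 300 mg.
Total = 100 + 300 = 400 mg.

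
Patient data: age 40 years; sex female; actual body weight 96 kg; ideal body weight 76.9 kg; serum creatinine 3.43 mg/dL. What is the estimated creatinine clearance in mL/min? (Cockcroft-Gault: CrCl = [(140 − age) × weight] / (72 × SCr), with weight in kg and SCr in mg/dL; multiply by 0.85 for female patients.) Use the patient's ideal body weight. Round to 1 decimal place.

CrCl = (140 − 40) × 76.9 / (72 × 3.43) × 0.85 = 7690.0 / 246.96 × 0.85 ≈ 26.5 mL/min

26.5 mL/min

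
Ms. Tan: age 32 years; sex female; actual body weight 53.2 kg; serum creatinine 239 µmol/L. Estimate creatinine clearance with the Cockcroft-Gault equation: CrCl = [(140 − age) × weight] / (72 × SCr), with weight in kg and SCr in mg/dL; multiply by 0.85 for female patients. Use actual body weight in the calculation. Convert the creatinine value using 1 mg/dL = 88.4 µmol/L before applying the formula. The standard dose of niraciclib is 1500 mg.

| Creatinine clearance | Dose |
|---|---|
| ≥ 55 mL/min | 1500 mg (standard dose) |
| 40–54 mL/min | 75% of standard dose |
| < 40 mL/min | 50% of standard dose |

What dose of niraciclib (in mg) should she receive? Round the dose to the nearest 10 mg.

SCr = 239 / 88.4 = 2.704 mg/dL
CrCl = (140 − 32) × 53.2 / (72 × 2.704) × 0.85 = 5745.6 / 194.69 × 0.85 ≈ 25.1 mL/min
CrCl ≈ 25 mL/min → bracket < 40 mL/min.
50% of 1500 mg = 750 mg

750 mg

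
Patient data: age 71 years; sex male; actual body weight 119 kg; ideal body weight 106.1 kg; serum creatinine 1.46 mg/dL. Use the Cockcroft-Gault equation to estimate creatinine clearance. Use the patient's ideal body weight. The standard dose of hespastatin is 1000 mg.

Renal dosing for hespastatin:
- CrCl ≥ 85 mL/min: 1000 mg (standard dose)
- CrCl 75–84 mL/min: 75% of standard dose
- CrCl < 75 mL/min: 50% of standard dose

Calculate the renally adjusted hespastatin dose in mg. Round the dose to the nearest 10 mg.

500 mg

CrCl = (140 − 71) × 106.1 / (72 × 1.46) = 7320.9 / 105.12 ≈ 69.6 mL/min
CrCl ≈ 70 mL/min → bracket < 75 mL/min.
50% of 1000 mg = 500 mg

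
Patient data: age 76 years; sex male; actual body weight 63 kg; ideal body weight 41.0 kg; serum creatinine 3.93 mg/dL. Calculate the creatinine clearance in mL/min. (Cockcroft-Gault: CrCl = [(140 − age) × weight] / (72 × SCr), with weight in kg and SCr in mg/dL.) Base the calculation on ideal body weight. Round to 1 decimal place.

9.3 mL/min

CrCl = (140 − 76) × 41 / (72 × 3.93) = 2624.0 / 282.96 ≈ 9.3 mL/min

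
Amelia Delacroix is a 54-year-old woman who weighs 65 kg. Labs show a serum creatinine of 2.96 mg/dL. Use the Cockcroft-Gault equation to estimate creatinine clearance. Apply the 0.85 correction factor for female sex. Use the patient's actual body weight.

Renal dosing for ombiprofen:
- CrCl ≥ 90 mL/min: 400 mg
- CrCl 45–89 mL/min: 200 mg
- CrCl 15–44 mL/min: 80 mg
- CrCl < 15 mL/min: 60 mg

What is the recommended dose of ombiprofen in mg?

80 mg

CrCl = (140 − 54) × 65 / (72 × 2.96) × 0.85 = 5590.0 / 213.12 × 0.85 ≈ 22.3 mL/min
CrCl ≈ 22 mL/min → bracket 15–44 mL/min.
Dose for this bracket: 80 mg.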